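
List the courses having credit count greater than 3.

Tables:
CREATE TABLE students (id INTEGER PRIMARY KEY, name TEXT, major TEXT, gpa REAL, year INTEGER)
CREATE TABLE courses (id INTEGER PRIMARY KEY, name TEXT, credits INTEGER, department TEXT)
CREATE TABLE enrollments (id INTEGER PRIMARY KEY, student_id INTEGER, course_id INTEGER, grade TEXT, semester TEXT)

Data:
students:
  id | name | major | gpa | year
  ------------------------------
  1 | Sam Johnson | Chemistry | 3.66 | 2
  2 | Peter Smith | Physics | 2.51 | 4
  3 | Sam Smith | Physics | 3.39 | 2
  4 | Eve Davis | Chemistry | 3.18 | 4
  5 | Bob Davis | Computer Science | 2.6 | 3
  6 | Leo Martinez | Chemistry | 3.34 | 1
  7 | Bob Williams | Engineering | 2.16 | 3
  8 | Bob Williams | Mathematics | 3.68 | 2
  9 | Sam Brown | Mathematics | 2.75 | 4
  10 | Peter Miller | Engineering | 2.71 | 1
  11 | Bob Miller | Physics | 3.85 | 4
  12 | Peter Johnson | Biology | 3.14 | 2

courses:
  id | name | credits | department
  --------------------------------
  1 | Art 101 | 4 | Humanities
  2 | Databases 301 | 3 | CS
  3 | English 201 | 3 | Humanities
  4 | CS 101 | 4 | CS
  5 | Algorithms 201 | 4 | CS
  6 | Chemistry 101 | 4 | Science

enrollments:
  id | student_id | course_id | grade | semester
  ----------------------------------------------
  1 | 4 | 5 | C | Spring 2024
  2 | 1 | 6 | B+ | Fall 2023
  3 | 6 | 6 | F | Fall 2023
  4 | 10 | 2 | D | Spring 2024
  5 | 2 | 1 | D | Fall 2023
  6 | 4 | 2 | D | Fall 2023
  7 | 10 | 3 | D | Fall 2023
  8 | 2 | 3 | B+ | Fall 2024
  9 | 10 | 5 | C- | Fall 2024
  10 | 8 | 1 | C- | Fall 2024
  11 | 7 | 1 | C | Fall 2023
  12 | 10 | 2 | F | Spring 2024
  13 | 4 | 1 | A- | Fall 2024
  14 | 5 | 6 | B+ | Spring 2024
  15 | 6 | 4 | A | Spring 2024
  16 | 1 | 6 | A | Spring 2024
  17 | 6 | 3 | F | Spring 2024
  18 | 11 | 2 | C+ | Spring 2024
SELECT name, credits FROM courses WHERE credits > 3

Execution result:
name | credits
Art 101 | 4
CS 101 | 4
Algorithms 201 | 4
Chemistry 101 | 4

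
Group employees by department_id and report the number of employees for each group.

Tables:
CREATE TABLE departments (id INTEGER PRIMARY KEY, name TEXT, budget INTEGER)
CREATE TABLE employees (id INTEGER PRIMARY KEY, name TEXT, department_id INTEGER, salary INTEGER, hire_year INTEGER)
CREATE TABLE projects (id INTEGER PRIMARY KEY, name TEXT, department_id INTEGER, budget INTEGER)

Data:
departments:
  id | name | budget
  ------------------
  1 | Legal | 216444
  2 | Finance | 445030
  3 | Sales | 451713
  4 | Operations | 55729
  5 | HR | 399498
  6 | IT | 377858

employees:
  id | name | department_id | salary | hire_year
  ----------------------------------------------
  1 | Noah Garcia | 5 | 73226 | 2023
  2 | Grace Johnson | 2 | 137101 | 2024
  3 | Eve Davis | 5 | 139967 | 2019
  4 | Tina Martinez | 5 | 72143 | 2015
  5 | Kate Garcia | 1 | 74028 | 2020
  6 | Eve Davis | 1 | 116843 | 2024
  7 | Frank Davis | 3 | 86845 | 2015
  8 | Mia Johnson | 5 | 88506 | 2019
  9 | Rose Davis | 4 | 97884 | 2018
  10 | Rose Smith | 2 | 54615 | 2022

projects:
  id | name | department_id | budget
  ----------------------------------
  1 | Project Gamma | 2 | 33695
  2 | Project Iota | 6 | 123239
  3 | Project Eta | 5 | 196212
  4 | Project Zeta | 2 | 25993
SELECT department_id, COUNT(*) AS n FROM employees GROUP BY department_id

Execution result:
department_id | n
1 | 2
2 | 2
3 | 1
4 | 1
5 | 4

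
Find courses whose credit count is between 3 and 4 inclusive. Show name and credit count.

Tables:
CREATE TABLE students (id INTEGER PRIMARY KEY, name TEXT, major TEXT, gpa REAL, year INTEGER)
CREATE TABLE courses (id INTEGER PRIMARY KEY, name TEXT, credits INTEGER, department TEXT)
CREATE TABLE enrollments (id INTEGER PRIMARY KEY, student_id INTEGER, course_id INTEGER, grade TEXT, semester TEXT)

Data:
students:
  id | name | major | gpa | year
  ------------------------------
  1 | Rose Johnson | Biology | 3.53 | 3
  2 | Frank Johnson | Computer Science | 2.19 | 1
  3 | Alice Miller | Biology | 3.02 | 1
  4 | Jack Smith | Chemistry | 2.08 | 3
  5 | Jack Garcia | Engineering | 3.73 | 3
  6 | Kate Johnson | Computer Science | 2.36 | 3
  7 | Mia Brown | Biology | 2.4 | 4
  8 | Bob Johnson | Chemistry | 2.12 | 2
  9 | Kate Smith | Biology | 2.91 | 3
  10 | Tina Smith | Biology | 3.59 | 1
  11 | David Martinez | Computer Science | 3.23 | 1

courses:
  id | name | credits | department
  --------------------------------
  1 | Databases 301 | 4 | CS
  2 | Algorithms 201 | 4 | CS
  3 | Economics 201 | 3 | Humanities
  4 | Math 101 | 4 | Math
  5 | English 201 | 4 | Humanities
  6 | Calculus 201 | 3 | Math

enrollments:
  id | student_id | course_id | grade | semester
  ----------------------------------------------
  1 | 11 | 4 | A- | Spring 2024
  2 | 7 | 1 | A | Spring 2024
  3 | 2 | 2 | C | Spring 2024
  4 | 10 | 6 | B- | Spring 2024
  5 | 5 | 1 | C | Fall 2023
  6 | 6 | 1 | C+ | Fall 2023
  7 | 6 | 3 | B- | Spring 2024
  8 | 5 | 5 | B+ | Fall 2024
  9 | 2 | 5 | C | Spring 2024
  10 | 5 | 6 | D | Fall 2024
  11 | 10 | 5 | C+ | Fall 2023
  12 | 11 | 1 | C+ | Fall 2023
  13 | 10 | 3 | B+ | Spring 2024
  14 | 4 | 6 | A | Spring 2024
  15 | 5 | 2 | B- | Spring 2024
SELECT name, credits FROM courses WHERE credits BETWEEN 3 AND 4

Execution result:
name | credits
Databases 301 | 4
Algorithms 201 | 4
Economics 201 | 3
Math 101 | 4
English 201 | 4
Calculus 201 | 3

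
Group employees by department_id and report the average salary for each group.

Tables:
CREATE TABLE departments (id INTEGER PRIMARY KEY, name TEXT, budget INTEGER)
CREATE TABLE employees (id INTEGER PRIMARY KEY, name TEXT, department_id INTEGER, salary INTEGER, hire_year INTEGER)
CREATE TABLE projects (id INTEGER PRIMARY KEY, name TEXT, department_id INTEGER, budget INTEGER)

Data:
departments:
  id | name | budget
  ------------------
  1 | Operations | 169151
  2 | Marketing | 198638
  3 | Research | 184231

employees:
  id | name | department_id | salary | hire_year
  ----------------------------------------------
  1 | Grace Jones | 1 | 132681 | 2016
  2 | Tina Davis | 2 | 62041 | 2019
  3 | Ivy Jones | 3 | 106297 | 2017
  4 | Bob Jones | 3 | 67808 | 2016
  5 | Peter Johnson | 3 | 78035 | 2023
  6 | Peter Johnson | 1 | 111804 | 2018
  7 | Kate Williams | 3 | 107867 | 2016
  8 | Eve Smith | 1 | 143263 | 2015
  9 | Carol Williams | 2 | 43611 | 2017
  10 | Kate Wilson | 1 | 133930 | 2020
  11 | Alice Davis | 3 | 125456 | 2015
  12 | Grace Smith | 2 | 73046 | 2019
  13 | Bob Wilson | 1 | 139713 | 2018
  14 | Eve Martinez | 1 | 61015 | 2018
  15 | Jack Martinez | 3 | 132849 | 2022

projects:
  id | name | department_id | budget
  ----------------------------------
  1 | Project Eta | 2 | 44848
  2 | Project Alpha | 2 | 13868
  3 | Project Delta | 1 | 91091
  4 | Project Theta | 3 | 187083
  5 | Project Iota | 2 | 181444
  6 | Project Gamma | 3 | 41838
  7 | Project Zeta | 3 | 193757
SELECT department_id, AVG(salary) AS avg_salary FROM employees GROUP BY department_id

Execution result:
department_id | avg_salary
1 | 120401.00
2 | 59566.00
3 | 103052.00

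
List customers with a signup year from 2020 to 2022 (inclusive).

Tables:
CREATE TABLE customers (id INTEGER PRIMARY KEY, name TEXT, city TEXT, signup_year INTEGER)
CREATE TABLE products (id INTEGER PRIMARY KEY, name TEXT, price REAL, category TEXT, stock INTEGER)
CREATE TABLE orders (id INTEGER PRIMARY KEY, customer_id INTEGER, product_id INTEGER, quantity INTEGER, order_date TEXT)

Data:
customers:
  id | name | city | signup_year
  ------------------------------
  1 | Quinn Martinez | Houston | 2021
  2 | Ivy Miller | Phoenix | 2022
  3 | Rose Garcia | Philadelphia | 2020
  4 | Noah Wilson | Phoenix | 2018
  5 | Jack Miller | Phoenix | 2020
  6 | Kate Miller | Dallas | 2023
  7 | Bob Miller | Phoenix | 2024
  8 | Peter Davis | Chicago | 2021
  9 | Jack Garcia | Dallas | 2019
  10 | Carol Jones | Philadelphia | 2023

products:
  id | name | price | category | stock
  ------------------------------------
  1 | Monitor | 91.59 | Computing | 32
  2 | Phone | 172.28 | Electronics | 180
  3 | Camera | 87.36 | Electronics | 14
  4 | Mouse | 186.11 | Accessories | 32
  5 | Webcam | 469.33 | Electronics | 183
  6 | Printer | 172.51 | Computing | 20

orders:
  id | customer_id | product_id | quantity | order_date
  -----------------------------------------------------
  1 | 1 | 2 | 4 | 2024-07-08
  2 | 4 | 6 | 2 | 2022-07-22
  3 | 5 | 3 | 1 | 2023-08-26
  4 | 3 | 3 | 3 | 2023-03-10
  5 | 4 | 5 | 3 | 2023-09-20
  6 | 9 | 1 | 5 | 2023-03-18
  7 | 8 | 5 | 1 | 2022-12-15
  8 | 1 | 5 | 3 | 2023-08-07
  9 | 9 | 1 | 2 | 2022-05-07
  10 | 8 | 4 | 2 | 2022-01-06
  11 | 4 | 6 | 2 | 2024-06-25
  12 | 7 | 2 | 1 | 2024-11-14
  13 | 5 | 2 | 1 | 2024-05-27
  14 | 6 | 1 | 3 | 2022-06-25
SELECT name, signup_year FROM customers WHERE signup_year BETWEEN 2020 AND 2022

Execution result:
name | signup_year
Quinn Martinez | 2021
Ivy Miller | 2022
Rose Garcia | 2020
Jack Miller | 2020
Peter Davis | 2021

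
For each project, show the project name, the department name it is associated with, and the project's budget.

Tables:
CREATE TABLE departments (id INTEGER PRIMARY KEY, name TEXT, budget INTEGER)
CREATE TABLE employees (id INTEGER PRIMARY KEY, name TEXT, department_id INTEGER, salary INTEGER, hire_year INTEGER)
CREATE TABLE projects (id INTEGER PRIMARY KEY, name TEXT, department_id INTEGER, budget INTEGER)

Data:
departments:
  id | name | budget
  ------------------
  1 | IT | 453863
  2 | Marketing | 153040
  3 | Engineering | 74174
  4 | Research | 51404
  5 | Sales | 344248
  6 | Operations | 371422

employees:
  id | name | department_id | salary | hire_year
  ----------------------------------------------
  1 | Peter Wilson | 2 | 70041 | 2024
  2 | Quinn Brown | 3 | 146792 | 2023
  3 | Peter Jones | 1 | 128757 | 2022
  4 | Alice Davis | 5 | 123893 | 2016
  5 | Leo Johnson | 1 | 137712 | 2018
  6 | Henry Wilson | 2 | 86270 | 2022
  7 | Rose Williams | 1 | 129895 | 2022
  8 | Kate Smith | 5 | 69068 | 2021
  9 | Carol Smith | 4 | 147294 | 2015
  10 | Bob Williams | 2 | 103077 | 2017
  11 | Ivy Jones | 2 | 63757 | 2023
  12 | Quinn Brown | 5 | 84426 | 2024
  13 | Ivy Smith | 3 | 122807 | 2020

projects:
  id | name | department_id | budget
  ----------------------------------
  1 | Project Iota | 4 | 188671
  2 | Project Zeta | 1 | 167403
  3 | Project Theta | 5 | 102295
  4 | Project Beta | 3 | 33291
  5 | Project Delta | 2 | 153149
SELECT c.name, p.name AS department, c.budget FROM projects c JOIN departments p ON c.department_id = p.id

Execution result:
name | department | budget
Project Iota | Research | 188671
Project Zeta | IT | 167403
Project Theta | Sales | 102295
Project Beta | Engineering | 33291
Project Delta | Marketing | 153149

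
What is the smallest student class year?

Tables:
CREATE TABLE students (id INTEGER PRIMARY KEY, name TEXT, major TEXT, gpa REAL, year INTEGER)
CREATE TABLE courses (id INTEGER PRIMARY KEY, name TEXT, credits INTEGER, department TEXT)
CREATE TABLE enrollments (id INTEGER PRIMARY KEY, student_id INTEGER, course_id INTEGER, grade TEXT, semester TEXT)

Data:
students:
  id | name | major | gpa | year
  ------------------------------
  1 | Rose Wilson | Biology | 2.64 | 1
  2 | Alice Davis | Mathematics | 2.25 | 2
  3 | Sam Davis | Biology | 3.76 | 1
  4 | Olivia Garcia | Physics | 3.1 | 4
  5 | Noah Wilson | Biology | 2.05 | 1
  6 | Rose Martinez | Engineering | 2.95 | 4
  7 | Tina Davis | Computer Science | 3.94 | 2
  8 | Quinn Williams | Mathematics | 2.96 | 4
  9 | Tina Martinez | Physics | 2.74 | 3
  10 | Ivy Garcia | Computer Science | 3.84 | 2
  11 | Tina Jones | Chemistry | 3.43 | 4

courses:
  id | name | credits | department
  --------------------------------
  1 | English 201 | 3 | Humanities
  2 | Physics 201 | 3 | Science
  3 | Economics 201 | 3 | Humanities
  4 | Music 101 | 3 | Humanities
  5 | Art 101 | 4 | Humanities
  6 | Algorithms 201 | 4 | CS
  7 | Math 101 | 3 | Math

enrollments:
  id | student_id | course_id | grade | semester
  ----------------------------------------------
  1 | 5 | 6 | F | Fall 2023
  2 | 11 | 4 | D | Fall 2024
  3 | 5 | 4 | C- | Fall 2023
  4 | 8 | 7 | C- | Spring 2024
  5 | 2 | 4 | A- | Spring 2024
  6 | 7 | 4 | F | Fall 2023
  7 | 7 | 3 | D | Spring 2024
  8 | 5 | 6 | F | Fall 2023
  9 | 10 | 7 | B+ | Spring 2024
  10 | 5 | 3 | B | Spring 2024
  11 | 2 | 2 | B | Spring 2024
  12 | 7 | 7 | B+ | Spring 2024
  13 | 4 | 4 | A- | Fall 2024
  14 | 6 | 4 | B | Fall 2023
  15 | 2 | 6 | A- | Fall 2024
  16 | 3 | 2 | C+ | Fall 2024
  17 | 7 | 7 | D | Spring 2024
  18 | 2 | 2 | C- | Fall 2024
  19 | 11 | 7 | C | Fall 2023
SELECT MIN(year) FROM students

Execution result:
1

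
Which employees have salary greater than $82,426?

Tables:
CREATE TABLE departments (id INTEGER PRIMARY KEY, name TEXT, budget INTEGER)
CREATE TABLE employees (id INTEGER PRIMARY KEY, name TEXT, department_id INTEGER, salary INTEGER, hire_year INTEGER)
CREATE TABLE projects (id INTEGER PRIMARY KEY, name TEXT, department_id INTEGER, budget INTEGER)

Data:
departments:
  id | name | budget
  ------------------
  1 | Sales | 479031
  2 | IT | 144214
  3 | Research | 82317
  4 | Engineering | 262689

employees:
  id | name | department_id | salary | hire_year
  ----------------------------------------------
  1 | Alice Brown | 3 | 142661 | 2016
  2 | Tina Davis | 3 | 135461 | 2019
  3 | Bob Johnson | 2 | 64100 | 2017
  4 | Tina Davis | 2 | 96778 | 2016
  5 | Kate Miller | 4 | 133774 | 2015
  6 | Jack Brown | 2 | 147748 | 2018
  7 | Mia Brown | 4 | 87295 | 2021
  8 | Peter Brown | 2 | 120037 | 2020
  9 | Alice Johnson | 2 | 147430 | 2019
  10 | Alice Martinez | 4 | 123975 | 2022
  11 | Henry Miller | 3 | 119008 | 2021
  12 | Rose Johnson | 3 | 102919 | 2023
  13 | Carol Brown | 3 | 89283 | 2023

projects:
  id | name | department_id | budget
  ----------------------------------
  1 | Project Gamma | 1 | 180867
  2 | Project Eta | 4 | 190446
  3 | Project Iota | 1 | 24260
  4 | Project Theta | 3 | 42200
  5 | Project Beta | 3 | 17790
SELECT name, salary FROM employees WHERE salary > 82426

Execution result:
name | salary
Alice Brown | 142661
Tina Davis | 135461
Tina Davis | 96778
Kate Miller | 133774
Jack Brown | 147748
Mia Brown | 87295
Peter Brown | 120037
Alice Johnson | 147430
Alice Martinez | 123975
Henry Miller | 119008
Rose Johnson | 102919
Carol Brown | 89283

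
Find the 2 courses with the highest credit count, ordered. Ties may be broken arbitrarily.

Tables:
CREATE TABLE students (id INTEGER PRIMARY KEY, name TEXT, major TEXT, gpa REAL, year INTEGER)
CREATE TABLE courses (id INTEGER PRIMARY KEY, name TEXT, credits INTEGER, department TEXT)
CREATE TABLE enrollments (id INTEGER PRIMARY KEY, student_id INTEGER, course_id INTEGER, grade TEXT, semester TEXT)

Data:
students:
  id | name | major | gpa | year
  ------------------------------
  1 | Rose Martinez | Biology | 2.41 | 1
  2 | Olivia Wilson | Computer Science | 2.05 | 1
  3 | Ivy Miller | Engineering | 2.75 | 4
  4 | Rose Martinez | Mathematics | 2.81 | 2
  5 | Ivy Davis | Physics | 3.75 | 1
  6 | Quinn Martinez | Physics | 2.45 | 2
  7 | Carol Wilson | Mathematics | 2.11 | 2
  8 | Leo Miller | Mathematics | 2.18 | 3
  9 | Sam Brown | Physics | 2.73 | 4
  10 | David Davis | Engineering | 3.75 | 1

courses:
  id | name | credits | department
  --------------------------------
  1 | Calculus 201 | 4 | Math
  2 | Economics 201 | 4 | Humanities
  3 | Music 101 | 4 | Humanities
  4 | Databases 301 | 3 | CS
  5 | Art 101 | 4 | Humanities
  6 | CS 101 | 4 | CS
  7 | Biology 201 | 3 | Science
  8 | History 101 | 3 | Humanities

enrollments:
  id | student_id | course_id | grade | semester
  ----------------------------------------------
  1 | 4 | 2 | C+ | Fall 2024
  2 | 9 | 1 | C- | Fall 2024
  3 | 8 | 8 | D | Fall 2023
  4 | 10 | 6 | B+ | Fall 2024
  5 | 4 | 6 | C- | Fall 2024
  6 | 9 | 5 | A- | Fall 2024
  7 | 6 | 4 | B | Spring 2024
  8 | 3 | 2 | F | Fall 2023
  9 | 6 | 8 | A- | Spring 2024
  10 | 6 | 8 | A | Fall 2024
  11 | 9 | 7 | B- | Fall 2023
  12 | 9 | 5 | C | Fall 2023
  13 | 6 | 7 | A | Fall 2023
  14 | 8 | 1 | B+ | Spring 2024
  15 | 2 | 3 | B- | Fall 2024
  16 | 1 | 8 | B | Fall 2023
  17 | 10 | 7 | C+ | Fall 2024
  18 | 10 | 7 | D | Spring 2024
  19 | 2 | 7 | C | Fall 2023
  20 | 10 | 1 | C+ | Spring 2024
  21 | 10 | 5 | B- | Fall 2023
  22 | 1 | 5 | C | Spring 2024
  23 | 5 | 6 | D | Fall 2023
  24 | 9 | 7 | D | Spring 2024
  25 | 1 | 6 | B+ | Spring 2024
SELECT name, credits FROM courses ORDER BY credits DESC LIMIT 2

Execution result:
name | credits
Calculus 201 | 4
Economics 201 | 4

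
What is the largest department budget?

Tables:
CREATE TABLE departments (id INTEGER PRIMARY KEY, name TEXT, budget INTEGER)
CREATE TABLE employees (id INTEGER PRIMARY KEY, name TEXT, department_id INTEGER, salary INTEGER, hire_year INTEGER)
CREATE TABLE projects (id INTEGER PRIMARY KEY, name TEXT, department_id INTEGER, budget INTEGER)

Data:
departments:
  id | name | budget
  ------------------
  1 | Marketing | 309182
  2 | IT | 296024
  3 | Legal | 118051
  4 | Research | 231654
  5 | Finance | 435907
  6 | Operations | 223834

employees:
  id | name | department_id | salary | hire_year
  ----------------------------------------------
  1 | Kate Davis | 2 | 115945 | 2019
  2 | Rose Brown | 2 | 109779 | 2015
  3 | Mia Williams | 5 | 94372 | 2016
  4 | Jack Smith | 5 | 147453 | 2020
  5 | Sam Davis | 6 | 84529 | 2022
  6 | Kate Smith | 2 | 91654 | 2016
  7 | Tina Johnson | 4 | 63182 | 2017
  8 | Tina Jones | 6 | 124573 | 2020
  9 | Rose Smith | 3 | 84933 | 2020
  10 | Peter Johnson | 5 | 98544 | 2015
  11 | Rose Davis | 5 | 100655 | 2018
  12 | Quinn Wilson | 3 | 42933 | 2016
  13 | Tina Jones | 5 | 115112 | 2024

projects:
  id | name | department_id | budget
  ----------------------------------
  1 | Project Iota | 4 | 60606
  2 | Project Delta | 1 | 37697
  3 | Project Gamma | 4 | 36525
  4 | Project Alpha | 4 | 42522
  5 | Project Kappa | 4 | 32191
SELECT MAX(budget) FROM departments

Execution result:
435907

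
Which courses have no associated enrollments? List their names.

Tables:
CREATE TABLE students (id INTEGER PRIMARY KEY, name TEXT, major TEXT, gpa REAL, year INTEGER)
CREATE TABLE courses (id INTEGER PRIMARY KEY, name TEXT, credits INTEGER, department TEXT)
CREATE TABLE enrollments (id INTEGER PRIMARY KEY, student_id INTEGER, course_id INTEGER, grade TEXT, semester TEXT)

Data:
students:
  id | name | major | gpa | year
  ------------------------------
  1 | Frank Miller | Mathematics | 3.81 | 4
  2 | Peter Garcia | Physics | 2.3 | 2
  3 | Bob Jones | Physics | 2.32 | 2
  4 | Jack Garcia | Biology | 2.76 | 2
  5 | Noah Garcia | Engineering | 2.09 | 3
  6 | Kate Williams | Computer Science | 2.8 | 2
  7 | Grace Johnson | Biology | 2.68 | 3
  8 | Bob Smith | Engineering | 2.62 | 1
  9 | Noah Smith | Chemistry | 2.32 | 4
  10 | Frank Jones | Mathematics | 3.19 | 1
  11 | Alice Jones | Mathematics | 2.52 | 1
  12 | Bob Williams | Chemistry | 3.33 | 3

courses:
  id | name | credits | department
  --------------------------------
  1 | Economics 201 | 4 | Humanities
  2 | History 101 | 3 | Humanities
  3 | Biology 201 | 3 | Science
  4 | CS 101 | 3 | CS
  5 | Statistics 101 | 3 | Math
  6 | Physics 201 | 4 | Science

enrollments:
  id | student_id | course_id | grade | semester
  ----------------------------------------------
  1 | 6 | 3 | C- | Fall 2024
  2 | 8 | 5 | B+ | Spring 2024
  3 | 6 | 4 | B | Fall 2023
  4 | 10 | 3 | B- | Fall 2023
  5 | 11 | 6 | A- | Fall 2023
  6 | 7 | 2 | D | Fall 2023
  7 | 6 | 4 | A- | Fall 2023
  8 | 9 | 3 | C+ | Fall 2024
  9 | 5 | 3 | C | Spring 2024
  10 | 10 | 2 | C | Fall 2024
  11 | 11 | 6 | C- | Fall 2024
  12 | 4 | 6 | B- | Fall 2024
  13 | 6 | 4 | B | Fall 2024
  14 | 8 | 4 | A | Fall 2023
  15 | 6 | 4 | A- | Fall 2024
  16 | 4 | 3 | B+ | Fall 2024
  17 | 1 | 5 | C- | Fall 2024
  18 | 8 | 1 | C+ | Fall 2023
SELECT p.name FROM courses p LEFT JOIN enrollments c ON c.course_id = p.id WHERE c.id IS NULL

Execution result:
(no rows)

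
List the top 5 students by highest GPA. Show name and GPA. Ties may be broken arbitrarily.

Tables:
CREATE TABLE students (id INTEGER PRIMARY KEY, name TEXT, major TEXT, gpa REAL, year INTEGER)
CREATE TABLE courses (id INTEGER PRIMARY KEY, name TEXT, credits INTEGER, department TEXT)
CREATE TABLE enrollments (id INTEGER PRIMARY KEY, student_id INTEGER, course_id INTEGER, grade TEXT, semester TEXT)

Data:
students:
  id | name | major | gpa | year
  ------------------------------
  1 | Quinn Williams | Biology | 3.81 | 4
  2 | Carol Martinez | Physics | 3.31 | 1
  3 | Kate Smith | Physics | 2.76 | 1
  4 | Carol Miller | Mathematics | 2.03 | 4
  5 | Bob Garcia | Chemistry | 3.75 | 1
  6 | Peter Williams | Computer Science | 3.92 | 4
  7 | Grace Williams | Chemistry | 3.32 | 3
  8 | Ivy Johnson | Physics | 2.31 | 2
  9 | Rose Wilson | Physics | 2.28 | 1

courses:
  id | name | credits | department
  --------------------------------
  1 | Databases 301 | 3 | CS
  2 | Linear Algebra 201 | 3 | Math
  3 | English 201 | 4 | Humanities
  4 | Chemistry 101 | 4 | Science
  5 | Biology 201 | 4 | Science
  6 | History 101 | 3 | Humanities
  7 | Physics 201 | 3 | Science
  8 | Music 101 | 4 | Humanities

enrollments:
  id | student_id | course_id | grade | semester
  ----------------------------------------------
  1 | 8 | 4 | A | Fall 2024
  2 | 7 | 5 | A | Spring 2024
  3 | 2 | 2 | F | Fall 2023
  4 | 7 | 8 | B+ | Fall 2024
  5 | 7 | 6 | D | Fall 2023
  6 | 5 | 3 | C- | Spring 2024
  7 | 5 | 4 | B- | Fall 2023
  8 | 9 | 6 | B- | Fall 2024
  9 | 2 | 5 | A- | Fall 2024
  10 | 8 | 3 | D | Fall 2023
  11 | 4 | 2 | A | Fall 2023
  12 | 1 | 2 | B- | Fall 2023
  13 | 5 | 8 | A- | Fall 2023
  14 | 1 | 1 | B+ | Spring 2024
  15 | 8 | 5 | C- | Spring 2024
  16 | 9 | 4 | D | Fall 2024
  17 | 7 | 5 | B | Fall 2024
SELECT name, gpa FROM students ORDER BY gpa DESC LIMIT 5

Execution result:
name | gpa
Peter Williams | 3.92
Quinn Williams | 3.81
Bob Garcia | 3.75
Grace Williams | 3.32
Carol Martinez | 3.31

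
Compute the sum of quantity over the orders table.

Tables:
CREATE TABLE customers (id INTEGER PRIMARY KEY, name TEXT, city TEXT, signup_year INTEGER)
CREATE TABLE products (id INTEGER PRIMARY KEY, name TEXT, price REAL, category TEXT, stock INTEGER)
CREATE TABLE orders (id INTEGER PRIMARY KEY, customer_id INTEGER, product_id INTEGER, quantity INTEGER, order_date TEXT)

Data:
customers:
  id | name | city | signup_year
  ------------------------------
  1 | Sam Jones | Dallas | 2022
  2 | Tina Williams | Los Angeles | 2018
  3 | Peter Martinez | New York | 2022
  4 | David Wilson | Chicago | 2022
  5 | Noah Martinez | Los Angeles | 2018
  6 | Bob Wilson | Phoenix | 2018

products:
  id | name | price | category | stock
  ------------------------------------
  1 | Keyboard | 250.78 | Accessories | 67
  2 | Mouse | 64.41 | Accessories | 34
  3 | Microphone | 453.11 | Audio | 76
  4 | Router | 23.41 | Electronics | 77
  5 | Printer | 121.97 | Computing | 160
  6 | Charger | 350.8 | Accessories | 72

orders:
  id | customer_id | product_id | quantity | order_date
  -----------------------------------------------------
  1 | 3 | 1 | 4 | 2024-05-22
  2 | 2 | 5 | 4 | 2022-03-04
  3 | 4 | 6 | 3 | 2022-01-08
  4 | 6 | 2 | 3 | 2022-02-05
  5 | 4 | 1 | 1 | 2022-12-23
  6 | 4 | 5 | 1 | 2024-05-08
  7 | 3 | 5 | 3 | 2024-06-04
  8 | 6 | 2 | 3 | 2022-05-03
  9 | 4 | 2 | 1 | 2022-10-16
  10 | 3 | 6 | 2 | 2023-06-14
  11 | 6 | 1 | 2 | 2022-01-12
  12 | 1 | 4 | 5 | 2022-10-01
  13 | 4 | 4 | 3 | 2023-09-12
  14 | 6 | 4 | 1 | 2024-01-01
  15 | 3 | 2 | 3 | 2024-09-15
SELECT SUM(quantity) FROM orders

Execution result:
39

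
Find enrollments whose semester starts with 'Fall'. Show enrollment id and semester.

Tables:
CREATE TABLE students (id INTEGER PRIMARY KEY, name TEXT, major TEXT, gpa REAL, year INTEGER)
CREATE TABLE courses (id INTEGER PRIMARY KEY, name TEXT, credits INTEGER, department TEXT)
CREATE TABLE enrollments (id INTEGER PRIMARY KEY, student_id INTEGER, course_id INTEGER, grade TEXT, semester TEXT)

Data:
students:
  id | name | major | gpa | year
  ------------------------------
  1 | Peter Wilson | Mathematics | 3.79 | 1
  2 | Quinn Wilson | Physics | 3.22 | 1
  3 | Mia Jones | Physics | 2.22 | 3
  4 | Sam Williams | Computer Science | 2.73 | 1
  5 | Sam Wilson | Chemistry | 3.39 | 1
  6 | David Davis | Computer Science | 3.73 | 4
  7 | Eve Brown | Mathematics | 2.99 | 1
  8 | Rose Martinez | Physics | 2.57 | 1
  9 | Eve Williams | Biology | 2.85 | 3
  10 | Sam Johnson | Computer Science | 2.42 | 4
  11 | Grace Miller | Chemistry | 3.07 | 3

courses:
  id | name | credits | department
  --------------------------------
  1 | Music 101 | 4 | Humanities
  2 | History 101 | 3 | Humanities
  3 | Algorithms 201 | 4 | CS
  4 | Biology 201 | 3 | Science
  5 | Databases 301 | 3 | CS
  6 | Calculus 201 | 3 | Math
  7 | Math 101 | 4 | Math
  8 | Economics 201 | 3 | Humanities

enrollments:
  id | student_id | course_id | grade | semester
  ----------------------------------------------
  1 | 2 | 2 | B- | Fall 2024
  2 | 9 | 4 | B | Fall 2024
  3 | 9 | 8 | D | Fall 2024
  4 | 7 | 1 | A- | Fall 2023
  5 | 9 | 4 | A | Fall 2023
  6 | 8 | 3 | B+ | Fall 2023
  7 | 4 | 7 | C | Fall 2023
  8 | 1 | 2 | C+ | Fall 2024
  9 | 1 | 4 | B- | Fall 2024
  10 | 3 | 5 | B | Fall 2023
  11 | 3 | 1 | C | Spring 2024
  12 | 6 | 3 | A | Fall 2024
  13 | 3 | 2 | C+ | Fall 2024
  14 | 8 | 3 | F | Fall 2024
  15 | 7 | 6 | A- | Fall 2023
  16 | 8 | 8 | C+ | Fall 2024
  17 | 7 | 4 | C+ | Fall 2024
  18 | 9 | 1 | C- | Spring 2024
SELECT id, semester FROM enrollments WHERE semester LIKE 'Fall%'

Execution result:
id | semester
1 | Fall 2024
2 | Fall 2024
3 | Fall 2024
4 | Fall 2023
5 | Fall 2023
6 | Fall 2023
7 | Fall 2023
8 | Fall 2024
9 | Fall 2024
10 | Fall 2023
12 | Fall 2024
13 | Fall 2024
14 | Fall 2024
15 | Fall 2023
16 | Fall 2024
17 | Fall 2024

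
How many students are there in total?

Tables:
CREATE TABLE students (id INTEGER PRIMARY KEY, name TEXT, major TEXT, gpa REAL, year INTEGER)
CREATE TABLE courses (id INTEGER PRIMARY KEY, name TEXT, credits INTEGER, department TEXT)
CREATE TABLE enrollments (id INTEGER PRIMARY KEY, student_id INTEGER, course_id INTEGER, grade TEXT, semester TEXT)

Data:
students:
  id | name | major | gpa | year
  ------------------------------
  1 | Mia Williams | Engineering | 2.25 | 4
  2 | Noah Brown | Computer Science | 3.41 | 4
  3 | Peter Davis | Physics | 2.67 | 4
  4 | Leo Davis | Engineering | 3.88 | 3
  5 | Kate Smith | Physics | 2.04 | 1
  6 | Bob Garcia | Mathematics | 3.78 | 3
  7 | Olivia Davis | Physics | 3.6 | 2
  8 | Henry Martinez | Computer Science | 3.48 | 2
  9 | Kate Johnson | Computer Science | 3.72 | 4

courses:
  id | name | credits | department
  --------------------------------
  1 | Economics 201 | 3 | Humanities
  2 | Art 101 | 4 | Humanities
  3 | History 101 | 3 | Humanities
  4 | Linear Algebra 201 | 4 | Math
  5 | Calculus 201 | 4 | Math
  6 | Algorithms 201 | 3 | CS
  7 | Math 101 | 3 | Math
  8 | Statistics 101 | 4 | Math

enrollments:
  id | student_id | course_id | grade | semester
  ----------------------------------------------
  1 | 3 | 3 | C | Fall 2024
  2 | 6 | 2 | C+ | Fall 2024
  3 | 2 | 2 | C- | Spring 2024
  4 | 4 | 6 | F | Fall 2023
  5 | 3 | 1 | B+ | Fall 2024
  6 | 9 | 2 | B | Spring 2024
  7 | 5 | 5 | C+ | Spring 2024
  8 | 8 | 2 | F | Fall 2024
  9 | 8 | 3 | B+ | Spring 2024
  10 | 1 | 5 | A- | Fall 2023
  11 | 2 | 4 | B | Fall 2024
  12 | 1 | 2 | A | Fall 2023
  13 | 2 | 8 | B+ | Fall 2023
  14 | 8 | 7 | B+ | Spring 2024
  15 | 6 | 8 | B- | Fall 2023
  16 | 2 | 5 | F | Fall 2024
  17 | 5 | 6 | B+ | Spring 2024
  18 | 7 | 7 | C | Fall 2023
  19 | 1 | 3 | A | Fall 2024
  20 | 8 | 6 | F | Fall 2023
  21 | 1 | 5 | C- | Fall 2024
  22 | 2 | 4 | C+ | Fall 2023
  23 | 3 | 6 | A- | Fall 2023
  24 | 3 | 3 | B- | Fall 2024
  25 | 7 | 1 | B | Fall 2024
SELECT COUNT(*) FROM students

Execution result:
9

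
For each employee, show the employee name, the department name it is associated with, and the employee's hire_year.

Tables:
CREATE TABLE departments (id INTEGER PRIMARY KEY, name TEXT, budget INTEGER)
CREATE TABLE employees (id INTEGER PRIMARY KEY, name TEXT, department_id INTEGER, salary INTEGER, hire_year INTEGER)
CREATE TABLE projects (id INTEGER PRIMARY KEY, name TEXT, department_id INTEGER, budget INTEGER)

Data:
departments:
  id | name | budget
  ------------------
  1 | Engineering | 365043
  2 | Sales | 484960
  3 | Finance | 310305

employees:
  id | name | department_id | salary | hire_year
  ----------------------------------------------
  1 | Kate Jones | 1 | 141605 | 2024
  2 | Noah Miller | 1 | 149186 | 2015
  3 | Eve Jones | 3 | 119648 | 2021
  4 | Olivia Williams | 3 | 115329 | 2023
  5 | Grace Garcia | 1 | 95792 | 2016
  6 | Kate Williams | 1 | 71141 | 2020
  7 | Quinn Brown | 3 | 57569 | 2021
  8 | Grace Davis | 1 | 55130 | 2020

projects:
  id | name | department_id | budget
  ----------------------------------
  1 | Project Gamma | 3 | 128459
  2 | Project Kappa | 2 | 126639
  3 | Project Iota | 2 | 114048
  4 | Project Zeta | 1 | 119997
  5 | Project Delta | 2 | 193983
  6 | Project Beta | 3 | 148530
SELECT c.name, p.name AS department, c.hire_year FROM employees c JOIN departments p ON c.department_id = p.id

Execution result:
name | department | hire_year
Kate Jones | Engineering | 2024
Noah Miller | Engineering | 2015
Eve Jones | Finance | 2021
Olivia Williams | Finance | 2023
Grace Garcia | Engineering | 2016
Kate Williams | Engineering | 2020
Quinn Brown | Finance | 2021
Grace Davis | Engineering | 2020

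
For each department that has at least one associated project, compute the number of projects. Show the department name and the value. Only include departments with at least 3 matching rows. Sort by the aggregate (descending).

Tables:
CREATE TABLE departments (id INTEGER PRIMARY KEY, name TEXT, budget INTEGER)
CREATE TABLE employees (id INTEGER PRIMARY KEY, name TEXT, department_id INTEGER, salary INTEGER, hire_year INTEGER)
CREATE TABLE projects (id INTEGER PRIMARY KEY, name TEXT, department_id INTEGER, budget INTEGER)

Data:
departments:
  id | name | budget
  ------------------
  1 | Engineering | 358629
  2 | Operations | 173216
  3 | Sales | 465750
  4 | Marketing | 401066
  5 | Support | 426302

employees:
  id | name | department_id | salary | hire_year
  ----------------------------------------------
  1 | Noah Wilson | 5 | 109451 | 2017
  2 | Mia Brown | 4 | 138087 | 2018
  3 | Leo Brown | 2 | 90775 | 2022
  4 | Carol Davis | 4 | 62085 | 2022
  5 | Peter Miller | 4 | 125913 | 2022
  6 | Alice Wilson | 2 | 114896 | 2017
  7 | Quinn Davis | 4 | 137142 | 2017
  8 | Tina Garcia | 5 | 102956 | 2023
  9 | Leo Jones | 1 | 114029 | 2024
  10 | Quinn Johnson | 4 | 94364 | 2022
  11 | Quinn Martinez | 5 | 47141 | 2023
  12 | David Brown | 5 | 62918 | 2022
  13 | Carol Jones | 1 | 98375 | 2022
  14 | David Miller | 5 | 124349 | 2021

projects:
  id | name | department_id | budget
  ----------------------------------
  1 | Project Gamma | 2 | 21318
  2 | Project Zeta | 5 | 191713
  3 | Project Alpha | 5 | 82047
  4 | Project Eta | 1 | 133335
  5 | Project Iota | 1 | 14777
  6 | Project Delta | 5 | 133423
SELECT p.name, COUNT(*) AS n FROM projects c JOIN departments p ON c.department_id = p.id GROUP BY p.id, p.name HAVING COUNT(*) >= 3 ORDER BY n DESC

Execution result:
name | n
Support | 3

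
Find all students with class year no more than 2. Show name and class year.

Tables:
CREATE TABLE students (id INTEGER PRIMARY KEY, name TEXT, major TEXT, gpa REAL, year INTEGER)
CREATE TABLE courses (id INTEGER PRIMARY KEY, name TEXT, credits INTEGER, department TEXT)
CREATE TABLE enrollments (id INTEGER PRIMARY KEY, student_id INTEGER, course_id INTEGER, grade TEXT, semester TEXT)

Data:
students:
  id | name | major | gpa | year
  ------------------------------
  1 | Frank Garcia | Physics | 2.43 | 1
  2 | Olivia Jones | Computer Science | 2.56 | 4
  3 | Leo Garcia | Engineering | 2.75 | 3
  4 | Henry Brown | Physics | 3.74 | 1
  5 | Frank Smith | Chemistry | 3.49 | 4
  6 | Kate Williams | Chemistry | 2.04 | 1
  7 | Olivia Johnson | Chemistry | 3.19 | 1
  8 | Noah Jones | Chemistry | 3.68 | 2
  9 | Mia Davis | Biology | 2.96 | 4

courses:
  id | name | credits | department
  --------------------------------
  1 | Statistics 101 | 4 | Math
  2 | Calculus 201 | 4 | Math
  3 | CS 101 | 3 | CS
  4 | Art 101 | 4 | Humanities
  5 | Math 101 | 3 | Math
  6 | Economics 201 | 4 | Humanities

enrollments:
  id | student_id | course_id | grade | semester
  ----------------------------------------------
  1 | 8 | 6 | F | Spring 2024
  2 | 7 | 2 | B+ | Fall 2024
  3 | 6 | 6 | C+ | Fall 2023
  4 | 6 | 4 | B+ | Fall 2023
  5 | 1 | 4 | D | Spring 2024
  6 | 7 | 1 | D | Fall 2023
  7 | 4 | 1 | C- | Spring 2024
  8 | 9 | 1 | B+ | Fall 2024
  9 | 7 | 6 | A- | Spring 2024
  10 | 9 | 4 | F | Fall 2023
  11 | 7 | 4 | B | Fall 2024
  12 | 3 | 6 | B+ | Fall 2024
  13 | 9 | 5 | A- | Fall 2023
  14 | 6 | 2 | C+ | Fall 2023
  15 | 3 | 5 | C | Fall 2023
SELECT name, year FROM students WHERE year <= 2

Execution result:
name | year
Frank Garcia | 1
Henry Brown | 1
Kate Williams | 1
Olivia Johnson | 1
Noah Jones | 2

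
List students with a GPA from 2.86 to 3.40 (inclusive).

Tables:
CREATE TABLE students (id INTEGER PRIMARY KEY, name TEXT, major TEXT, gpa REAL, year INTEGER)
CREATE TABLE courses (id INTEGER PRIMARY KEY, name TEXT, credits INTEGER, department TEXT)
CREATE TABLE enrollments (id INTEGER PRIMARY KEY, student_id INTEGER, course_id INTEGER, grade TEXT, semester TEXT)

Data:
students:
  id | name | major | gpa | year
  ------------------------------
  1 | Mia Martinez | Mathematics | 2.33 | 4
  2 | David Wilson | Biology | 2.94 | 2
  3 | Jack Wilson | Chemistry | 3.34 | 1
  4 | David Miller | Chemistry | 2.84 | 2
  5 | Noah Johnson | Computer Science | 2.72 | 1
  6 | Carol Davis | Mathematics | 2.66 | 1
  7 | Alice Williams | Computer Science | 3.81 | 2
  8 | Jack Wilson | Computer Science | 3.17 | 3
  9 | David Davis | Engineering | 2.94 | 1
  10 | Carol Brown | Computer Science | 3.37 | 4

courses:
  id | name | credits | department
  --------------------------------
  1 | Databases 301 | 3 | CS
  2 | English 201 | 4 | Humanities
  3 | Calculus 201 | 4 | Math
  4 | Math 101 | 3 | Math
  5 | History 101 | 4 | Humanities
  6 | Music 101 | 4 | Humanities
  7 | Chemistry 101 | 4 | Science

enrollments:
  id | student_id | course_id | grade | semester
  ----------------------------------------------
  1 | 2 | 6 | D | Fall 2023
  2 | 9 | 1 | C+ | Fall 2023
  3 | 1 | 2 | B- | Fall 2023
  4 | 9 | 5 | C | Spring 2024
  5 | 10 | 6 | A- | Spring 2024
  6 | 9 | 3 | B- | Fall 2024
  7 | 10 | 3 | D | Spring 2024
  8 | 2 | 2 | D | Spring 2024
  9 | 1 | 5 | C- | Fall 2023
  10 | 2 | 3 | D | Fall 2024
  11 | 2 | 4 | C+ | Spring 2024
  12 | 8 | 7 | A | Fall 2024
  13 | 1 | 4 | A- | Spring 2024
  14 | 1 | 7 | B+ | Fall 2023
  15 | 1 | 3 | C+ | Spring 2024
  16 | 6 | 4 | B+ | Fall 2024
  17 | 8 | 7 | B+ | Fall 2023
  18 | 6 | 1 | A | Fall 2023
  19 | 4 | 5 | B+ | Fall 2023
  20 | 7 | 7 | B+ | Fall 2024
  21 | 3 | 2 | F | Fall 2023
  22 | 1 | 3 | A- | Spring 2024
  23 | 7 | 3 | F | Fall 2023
SELECT name, gpa FROM students WHERE gpa BETWEEN 2.86 AND 3.4

Execution result:
name | gpa
David Wilson | 2.94
Jack Wilson | 3.34
Jack Wilson | 3.17
David Davis | 2.94
Carol Brown | 3.37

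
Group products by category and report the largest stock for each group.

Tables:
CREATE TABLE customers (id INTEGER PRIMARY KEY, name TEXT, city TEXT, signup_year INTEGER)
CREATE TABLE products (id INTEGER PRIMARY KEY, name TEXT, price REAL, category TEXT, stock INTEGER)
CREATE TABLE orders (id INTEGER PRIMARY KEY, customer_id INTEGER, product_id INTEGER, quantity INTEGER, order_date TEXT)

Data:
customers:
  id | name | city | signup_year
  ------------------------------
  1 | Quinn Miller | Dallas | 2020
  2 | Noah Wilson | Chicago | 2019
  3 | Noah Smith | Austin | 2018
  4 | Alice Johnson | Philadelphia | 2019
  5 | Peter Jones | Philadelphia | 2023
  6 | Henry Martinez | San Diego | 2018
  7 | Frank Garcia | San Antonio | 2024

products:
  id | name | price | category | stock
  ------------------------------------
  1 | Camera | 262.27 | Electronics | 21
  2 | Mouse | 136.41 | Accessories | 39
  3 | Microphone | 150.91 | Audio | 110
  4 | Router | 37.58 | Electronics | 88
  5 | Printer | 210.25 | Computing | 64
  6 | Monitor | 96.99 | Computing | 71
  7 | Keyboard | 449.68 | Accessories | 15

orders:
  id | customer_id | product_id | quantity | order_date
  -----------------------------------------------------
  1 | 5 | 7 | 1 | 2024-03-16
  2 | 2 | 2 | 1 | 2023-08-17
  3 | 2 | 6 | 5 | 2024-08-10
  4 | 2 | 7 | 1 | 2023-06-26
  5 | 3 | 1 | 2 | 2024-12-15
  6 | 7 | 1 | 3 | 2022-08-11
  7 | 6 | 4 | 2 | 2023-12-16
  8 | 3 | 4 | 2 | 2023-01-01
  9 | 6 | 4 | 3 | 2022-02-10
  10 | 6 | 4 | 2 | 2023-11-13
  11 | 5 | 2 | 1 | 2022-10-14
SELECT category, MAX(stock) AS max_stock FROM products GROUP BY category

Execution result:
category | max_stock
Accessories | 39
Audio | 110
Computing | 71
Electronics | 88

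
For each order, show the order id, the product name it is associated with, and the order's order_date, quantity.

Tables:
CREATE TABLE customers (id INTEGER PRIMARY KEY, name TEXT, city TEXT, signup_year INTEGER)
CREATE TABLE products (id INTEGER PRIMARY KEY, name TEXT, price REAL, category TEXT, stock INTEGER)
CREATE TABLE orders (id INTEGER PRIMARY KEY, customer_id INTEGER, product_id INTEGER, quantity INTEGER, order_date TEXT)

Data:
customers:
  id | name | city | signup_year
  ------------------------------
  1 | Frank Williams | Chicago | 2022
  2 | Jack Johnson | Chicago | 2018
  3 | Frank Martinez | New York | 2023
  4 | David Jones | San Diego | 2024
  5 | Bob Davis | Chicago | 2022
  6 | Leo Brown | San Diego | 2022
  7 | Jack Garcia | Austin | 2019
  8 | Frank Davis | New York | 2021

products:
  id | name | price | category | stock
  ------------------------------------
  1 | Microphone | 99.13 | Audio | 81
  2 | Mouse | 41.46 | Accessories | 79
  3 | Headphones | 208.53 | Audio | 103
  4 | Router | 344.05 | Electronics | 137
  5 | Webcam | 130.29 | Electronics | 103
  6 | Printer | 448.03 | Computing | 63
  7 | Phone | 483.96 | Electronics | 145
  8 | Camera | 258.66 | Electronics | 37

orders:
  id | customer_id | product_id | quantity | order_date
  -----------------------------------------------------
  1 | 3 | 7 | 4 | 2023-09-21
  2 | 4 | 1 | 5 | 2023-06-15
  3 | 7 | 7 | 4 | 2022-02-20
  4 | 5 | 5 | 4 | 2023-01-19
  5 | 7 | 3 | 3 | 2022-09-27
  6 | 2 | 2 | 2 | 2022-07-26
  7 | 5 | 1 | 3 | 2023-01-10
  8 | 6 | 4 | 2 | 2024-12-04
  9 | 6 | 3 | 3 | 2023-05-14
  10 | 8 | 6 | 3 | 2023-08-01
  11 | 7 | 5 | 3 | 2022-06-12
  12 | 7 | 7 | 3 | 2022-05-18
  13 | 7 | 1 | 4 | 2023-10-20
SELECT c.id, p.name AS product, c.order_date, c.quantity FROM orders c JOIN products p ON c.product_id = p.id

Execution result:
id | product | order_date | quantity
1 | Phone | 2023-09-21 | 4
2 | Microphone | 2023-06-15 | 5
3 | Phone | 2022-02-20 | 4
4 | Webcam | 2023-01-19 | 4
5 | Headphones | 2022-09-27 | 3
6 | Mouse | 2022-07-26 | 2
7 | Microphone | 2023-01-10 | 3
8 | Router | 2024-12-04 | 2
9 | Headphones | 2023-05-14 | 3
10 | Printer | 2023-08-01 | 3
11 | Webcam | 2022-06-12 | 3
12 | Phone | 2022-05-18 | 3
13 | Microphone | 2023-10-20 | 4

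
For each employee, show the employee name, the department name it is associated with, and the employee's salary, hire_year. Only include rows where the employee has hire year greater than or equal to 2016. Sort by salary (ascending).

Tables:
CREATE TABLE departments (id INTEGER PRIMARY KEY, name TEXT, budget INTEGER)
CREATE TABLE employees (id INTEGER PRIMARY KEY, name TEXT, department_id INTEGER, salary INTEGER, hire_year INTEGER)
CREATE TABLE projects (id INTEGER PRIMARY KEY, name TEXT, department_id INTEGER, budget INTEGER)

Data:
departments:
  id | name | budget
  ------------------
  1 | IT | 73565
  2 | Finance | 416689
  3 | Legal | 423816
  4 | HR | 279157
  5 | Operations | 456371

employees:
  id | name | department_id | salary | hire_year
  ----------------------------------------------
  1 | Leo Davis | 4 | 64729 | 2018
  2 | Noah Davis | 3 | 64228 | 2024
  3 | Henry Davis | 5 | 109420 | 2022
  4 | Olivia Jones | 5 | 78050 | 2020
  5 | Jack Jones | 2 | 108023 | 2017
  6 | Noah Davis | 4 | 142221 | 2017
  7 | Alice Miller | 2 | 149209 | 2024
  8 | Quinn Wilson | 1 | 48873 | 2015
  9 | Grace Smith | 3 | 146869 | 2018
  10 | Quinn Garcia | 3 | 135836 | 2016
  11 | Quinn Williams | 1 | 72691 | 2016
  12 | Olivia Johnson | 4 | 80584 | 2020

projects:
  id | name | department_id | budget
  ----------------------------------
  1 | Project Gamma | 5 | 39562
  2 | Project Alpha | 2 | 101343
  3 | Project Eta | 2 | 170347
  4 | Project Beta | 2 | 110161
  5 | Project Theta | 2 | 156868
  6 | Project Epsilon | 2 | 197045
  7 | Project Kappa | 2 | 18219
SELECT c.name, p.name AS department, c.salary, c.hire_year FROM employees c JOIN departments p ON c.department_id = p.id WHERE c.hire_year >= 2016 ORDER BY c.salary ASC

Execution result:
name | department | salary | hire_year
Noah Davis | Legal | 64228 | 2024
Leo Davis | HR | 64729 | 2018
Quinn Williams | IT | 72691 | 2016
Olivia Jones | Operations | 78050 | 2020
Olivia Johnson | HR | 80584 | 2020
Jack Jones | Finance | 108023 | 2017
Henry Davis | Operations | 109420 | 2022
Quinn Garcia | Legal | 135836 | 2016
Noah Davis | HR | 142221 | 2017
Grace Smith | Legal | 146869 | 2018
Alice Miller | Finance | 149209 | 2024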